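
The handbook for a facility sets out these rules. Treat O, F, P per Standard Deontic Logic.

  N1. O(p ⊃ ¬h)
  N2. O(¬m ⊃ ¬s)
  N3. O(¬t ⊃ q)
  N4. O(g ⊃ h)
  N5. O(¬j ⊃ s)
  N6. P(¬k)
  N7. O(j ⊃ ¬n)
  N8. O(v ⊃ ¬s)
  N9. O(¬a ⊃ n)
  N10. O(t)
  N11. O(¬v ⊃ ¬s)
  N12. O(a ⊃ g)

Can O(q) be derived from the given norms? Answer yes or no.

No

Premise 3 is O(¬t ⊃ q), but O(¬t) is not derivable from the premises, so it does not yield O(q).
No other premise forces O(q). An ideal world satisfying every premise can still have q false, so O(q) is not derivable.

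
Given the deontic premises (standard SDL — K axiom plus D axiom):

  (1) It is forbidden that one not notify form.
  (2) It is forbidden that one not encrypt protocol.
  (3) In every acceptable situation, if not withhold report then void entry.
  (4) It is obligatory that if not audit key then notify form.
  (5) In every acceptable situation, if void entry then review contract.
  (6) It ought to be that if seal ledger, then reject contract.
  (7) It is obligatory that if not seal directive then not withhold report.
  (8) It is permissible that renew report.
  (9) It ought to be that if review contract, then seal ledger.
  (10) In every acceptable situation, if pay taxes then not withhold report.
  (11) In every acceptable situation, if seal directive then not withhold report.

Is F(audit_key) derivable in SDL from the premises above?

No

Premise 4 is O(¬audit_key → notify_form); even if O(notify_form) held, inferring O(¬audit_key) would be affirming the consequent — invalid.
No other premise forces O(¬audit_key). An ideal world satisfying every premise can still have audit_key true, so F(audit_key) is not derivable.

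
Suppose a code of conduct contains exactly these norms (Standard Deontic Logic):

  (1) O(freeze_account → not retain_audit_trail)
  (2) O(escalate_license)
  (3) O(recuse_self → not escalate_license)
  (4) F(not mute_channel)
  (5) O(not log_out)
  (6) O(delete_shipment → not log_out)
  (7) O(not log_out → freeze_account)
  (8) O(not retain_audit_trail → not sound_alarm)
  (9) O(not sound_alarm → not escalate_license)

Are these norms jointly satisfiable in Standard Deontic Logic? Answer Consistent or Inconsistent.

From premise 5 we have O(not log_out).
With premise 7, O(not log_out → freeze_account), the K-axiom yields O(freeze_account).
Applying K to premise 1 (O(freeze_account → not retain_audit_trail)) and O(freeze_account) yields O(not retain_audit_trail).
Applying K to premise 8 (O(not retain_audit_trail → not sound_alarm)) and O(not retain_audit_trail) yields O(not sound_alarm).
Premise 9 is O(not sound_alarm → not escalate_license); since O(not sound_alarm), deontic closure gives O(not escalate_license).
Yet premise 2 states O(escalate_license).
We now have both O(not escalate_license) and O(escalate_license) — escalate_license is simultaneously obligatory and forbidden, violating the D-axiom.

Inconsistent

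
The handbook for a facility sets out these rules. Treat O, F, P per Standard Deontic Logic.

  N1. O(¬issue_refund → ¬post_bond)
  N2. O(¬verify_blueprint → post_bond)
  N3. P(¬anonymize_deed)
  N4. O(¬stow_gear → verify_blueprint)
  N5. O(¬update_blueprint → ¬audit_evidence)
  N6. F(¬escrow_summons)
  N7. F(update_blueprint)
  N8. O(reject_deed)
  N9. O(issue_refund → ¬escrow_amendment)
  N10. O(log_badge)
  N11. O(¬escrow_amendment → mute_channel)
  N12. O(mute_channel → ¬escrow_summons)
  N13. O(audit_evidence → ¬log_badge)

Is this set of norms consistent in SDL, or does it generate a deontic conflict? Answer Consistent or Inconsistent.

Premise 13 is O(audit_evidence → ¬log_badge), but O(audit_evidence) is not derivable from the premises, so it does not yield O(¬log_badge).
So O(¬log_badge) is not derivable, and the apparent clash with O(log_badge) does not arise.
A world satisfying every obligation exists (e.g. anonymize_deed=false, audit_evidence=false, escrow_amendment=true, escrow_summons=true, issue_refund=false, log_badge=true, mute_channel=false, post_bond=false, reject_deed=true, stow_gear=false, update_blueprint=false, verify_blueprint=true); no atom is both obligatory and forbidden, so the set is consistent.

Consistent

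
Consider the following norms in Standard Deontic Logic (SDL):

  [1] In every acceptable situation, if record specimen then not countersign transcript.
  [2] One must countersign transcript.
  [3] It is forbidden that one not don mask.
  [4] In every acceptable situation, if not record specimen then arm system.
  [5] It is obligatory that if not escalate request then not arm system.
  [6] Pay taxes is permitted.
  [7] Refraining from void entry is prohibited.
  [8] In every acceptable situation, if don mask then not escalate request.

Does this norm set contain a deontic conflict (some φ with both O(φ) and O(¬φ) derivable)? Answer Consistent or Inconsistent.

Inconsistent

From premise 2 we have O(countersign_transcript).
Premise 1 is O(record_specimen → ¬countersign_transcript); contrapositively O(countersign_transcript → ¬record_specimen). Since O(countersign_transcript) holds, K gives O(¬record_specimen).
With premise 4, O(¬record_specimen → arm_system), the K-axiom yields O(arm_system).
Premise 5 is O(¬escalate_request → ¬arm_system); contrapositively O(arm_system → escalate_request). Since O(arm_system) holds, K gives O(escalate_request).
The contrapositive of premise 8 (O(don_mask → ¬escalate_request)) is O(escalate_request → ¬don_mask), and O(escalate_request) is already established, so O(¬don_mask).
However, F(¬don_mask) at premise 3 amounts to O(don_mask).
We now have both O(¬don_mask) and O(don_mask) — don_mask is simultaneously obligatory and forbidden, violating the D-axiom.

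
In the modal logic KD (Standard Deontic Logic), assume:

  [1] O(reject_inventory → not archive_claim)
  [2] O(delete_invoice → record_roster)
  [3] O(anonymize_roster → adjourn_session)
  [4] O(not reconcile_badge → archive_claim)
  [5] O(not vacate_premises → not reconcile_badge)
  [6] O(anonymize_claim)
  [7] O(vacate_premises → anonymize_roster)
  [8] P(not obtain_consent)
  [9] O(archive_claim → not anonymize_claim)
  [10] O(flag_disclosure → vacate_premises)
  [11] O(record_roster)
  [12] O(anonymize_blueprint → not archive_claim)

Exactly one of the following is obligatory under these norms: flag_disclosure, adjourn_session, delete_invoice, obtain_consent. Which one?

From premise 6 we have O(anonymize_claim).
Premise 9 is O(archive_claim → not anonymize_claim); contrapositively O(anonymize_claim → not archive_claim). Since O(anonymize_claim) holds, K gives O(not archive_claim).
Premise 4, O(not reconcile_badge → archive_claim), contraposes to O(not archive_claim → reconcile_badge); with O(not archive_claim) we get O(reconcile_badge).
The contrapositive of premise 5 (O(not vacate_premises → not reconcile_badge)) is O(reconcile_badge → vacate_premises), and O(reconcile_badge) is already established, so O(vacate_premises).
With premise 7, O(vacate_premises → anonymize_roster), the K-axiom yields O(anonymize_roster).
Applying K to premise 3 (O(anonymize_roster → adjourn_session)) and O(anonymize_roster) yields O(adjourn_session).
So O(adjourn_session) holds — adjourn_session is obligatory. None of the other listed options is made obligatory by any chain of premises.

adjourn_session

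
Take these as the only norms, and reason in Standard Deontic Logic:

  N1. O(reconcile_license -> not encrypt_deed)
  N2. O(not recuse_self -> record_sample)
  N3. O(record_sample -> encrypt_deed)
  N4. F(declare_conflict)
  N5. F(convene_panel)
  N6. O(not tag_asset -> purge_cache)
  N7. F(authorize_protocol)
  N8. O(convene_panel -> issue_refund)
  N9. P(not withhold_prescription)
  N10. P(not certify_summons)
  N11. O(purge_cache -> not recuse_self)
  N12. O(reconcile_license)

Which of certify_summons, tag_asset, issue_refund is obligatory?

tag_asset

From premise 12 we have O(reconcile_license).
Premise 1 is O(reconcile_license -> not encrypt_deed); since O(reconcile_license), deontic closure gives O(not encrypt_deed).
Premise 3 is O(record_sample -> encrypt_deed); contrapositively O(not encrypt_deed -> not record_sample). Since O(not encrypt_deed) holds, K gives O(not record_sample).
The contrapositive of premise 2 (O(not recuse_self -> record_sample)) is O(not record_sample -> recuse_self), and O(not record_sample) is already established, so O(recuse_self).
Premise 11, O(purge_cache -> not recuse_self), contraposes to O(recuse_self -> not purge_cache); with O(recuse_self) we get O(not purge_cache).
The contrapositive of premise 6 (O(not tag_asset -> purge_cache)) is O(not purge_cache -> tag_asset), and O(not purge_cache) is already established, so O(tag_asset).
So O(tag_asset) holds — tag_asset is obligatory. None of the other listed options is made obligatory by any chain of premises.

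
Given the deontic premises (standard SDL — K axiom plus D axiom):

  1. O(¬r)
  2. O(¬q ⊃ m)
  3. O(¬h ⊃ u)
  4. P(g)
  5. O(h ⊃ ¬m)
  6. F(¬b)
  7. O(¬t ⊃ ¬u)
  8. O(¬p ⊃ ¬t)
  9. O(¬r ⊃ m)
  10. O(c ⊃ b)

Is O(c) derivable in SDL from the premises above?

Premise 10 is O(c ⊃ b); even if O(b) held, inferring O(c) would be affirming the consequent — invalid.
No other premise forces O(c). An ideal world satisfying every premise can still have c false, so O(c) is not derivable.

No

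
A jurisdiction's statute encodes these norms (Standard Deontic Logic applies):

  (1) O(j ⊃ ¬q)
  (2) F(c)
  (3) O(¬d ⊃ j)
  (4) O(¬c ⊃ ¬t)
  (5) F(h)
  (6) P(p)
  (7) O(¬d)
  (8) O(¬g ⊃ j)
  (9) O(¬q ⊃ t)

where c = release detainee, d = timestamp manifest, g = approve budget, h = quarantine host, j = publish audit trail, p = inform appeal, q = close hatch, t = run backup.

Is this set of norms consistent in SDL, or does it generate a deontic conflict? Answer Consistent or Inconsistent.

Inconsistent

Premise 7 gives O(¬d).
Premise 3 is O(¬d ⊃ j); since O(¬d), deontic closure gives O(j).
With premise 1, O(j ⊃ ¬q), the K-axiom yields O(¬q).
Applying K to premise 9 (O(¬q ⊃ t)) and O(¬q) yields O(t).
Premise 4, O(¬c ⊃ ¬t), contraposes to O(t ⊃ c); with O(t) we get O(c).
Yet premise 2 is F(c), i.e. O(¬c).
We now have both O(c) and O(¬c) — c is simultaneously obligatory and forbidden, violating the D-axiom.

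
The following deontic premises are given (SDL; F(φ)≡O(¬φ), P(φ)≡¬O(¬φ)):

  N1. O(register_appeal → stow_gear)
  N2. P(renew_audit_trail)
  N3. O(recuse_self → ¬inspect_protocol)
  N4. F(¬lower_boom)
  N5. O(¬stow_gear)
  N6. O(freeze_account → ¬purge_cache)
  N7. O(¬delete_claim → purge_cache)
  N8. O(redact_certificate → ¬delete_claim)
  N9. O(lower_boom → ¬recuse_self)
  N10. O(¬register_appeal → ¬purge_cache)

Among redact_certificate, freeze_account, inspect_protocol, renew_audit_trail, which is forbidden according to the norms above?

Premise 5 gives O(¬stow_gear).
Premise 1, O(register_appeal → stow_gear), contraposes to O(¬stow_gear → ¬register_appeal); with O(¬stow_gear) we get O(¬register_appeal).
Premise 10 is O(¬register_appeal → ¬purge_cache); since O(¬register_appeal), deontic closure gives O(¬purge_cache).
Premise 7, O(¬delete_claim → purge_cache), contraposes to O(¬purge_cache → delete_claim); with O(¬purge_cache) we get O(delete_claim).
The contrapositive of premise 8 (O(redact_certificate → ¬delete_claim)) is O(delete_claim → ¬redact_certificate), and O(delete_claim) is already established, so O(¬redact_certificate).
So O(¬redact_certificate) holds, i.e. redact_certificate is forbidden. None of the other listed options is forbidden under the premises.

redact_certificate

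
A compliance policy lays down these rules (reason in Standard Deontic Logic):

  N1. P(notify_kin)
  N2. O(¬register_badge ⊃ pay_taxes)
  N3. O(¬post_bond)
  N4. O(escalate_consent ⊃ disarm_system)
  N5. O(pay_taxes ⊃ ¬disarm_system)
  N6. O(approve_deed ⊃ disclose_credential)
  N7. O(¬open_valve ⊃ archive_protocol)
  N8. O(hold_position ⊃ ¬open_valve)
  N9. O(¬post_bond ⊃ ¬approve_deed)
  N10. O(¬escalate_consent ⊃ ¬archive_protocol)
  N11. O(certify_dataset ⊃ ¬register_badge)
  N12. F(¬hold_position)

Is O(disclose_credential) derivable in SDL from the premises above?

No

Premise 6 is O(approve_deed ⊃ disclose_credential), but O(approve_deed) is not derivable from the premises, so it does not yield O(disclose_credential).
No other premise forces O(disclose_credential). An ideal world satisfying every premise can still have disclose_credential false, so O(disclose_credential) is not derivable.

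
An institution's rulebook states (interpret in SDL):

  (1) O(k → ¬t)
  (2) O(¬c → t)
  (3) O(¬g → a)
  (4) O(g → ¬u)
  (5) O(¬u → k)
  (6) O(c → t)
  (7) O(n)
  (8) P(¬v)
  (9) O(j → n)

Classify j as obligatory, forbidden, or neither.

Premise 9 is O(j → n); even if O(n) held, inferring O(j) would be affirming the consequent — invalid.
No premise or chain of K-axiom applications forces O(j), and none forces O(¬j). So j is neither obligatory nor forbidden under these norms.

Neither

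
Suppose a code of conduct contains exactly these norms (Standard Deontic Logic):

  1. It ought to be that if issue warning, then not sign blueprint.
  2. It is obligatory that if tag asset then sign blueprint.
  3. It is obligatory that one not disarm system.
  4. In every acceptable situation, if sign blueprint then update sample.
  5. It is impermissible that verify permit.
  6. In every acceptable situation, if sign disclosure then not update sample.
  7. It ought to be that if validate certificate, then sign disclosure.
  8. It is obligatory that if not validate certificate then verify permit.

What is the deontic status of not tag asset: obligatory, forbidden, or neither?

Obligatory

F(verify_permit) at premise 5 means O(¬verify_permit).
Premise 8, O(¬validate_certificate → verify_permit), contraposes to O(¬verify_permit → validate_certificate); with O(¬verify_permit) we get O(validate_certificate).
Applying K to premise 7 (O(validate_certificate → sign_disclosure)) and O(validate_certificate) yields O(sign_disclosure).
Applying K to premise 6 (O(sign_disclosure → ¬update_sample)) and O(sign_disclosure) yields O(¬update_sample).
Premise 4, O(sign_blueprint → update_sample), contraposes to O(¬update_sample → ¬sign_blueprint); with O(¬update_sample) we get O(¬sign_blueprint).
The contrapositive of premise 2 (O(tag_asset → sign_blueprint)) is O(¬sign_blueprint → ¬tag_asset), and O(¬sign_blueprint) is already established, so O(¬tag_asset).
Premises 1, 3 do not contribute to this derivation.
Hence ¬tag_asset is obligatory.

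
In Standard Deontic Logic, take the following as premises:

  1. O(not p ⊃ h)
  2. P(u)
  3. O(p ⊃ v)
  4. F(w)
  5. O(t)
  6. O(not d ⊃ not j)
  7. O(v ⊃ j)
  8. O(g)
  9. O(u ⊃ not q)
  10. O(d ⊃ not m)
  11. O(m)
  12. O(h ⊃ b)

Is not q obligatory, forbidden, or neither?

Premise 9 is O(u ⊃ not q), but O(u) is not derivable from the premises (the permission P(u) asserts only not O(not u), not O(u)), so it does not yield O(not q).
No premise or chain of K-axiom applications forces O(not q), and none forces O(q). So not q is neither obligatory nor forbidden under these norms.

Neither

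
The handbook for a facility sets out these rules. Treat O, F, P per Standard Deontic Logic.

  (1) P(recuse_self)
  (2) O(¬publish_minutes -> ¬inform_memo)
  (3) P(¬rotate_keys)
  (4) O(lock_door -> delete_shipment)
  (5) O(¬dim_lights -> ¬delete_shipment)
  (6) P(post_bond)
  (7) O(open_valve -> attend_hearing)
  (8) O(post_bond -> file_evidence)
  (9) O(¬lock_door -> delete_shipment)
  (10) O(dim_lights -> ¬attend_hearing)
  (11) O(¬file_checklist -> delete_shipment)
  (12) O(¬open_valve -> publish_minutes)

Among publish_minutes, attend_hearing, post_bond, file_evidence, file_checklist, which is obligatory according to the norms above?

publish_minutes

Premises 4 and 9 are O(lock_door -> delete_shipment) and O(¬lock_door -> delete_shipment); every ideal world satisfies lock_door or ¬lock_door, so in either case delete_shipment holds — hence O(delete_shipment).
Premise 5 is O(¬dim_lights -> ¬delete_shipment); contrapositively O(delete_shipment -> dim_lights). Since O(delete_shipment) holds, K gives O(dim_lights).
From O(dim_lights) and premise 10, O(dim_lights -> ¬attend_hearing), we obtain O(¬attend_hearing).
Premise 7, O(open_valve -> attend_hearing), contraposes to O(¬attend_hearing -> ¬open_valve); with O(¬attend_hearing) we get O(¬open_valve).
Applying K to premise 12 (O(¬open_valve -> publish_minutes)) and O(¬open_valve) yields O(publish_minutes).
So O(publish_minutes) holds — publish_minutes is obligatory. None of the other listed options is made obligatory by any chain of premises.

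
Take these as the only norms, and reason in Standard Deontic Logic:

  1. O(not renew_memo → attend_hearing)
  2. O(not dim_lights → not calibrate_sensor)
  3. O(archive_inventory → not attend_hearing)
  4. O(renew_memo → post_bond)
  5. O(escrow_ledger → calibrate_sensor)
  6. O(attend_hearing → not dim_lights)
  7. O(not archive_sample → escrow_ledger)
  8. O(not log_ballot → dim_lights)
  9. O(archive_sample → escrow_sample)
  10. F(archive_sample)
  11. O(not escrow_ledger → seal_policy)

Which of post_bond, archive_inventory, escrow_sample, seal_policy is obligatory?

Premise 10, F(archive_sample), is equivalent to O(not archive_sample).
With premise 7, O(not archive_sample → escrow_ledger), the K-axiom yields O(escrow_ledger).
With premise 5, O(escrow_ledger → calibrate_sensor), the K-axiom yields O(calibrate_sensor).
The contrapositive of premise 2 (O(not dim_lights → not calibrate_sensor)) is O(calibrate_sensor → dim_lights), and O(calibrate_sensor) is already established, so O(dim_lights).
The contrapositive of premise 6 (O(attend_hearing → not dim_lights)) is O(dim_lights → not attend_hearing), and O(dim_lights) is already established, so O(not attend_hearing).
The contrapositive of premise 1 (O(not renew_memo → attend_hearing)) is O(not attend_hearing → renew_memo), and O(not attend_hearing) is already established, so O(renew_memo).
With premise 4, O(renew_memo → post_bond), the K-axiom yields O(post_bond).
So O(post_bond) holds — post_bond is obligatory. None of the other listed options is made obligatory by any chain of premises.

post_bond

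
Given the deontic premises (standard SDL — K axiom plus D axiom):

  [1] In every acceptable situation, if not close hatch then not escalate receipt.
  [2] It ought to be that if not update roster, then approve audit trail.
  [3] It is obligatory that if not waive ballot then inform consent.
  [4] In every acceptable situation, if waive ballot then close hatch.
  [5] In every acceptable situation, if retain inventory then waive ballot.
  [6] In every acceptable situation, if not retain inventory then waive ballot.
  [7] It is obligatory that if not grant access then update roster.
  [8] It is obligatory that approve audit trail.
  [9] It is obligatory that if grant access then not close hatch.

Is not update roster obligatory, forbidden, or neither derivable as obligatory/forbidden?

Premises 5 and 6 cover both cases: O(retain_inventory → waive_ballot) and O(¬retain_inventory → waive_ballot). Since retain_inventory ∨ ¬retain_inventory is a tautology, O(waive_ballot) follows.
With premise 4, O(waive_ballot → close_hatch), the K-axiom yields O(close_hatch).
Premise 9 is O(grant_access → ¬close_hatch); contrapositively O(close_hatch → ¬grant_access). Since O(close_hatch) holds, K gives O(¬grant_access).
Applying K to premise 7 (O(¬grant_access → update_roster)) and O(¬grant_access) yields O(update_roster).
Premises 1, 2, 3, 8 do not contribute to this derivation.
Thus O(update_roster), which is F(¬update_roster): ¬update_roster is forbidden.

Forbidden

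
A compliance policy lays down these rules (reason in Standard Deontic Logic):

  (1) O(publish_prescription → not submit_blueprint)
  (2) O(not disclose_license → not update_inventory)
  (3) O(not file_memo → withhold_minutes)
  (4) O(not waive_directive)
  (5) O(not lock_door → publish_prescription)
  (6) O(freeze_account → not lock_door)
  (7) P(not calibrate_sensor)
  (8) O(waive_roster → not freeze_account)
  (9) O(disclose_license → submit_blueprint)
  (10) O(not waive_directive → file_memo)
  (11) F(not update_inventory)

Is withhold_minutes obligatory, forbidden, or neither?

Neither

Premise 3 is O(not file_memo → withhold_minutes), but O(not file_memo) is not derivable from the premises, so it does not yield O(withhold_minutes).
No premise or chain of K-axiom applications forces O(withhold_minutes), and none forces O(not withhold_minutes). So withhold_minutes is neither obligatory nor forbidden under these norms.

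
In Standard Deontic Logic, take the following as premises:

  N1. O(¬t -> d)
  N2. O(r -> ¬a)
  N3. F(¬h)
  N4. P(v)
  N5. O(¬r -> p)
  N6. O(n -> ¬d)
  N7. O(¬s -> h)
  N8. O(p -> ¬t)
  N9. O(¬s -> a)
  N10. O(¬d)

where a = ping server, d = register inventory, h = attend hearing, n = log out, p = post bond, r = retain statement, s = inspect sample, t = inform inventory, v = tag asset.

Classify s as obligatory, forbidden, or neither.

Obligatory

Premise 10 states O(¬d) outright.
Premise 1 is O(¬t -> d); contrapositively O(¬d -> t). Since O(¬d) holds, K gives O(t).
The contrapositive of premise 8 (O(p -> ¬t)) is O(t -> ¬p), and O(t) is already established, so O(¬p).
Premise 5, O(¬r -> p), contraposes to O(¬p -> r); with O(¬p) we get O(r).
From O(r) and premise 2, O(r -> ¬a), we obtain O(¬a).
The contrapositive of premise 9 (O(¬s -> a)) is O(¬a -> s), and O(¬a) is already established, so O(s).
Premises 3, 4, 6, 7 do not contribute to this derivation.
Hence s is obligatory.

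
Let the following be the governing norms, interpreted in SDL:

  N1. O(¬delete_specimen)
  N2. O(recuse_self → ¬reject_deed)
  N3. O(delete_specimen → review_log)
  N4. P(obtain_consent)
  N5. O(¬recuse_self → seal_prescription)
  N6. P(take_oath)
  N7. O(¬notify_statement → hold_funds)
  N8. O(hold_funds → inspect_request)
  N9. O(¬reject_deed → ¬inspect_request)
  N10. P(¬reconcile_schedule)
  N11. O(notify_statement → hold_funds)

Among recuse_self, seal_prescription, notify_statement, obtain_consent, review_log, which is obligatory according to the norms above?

By case analysis on ¬notify_statement: premise 7 gives O(¬notify_statement → hold_funds) and premise 11 gives O(notify_statement → hold_funds), so O(hold_funds) either way.
Applying K to premise 8 (O(hold_funds → inspect_request)) and O(hold_funds) yields O(inspect_request).
The contrapositive of premise 9 (O(¬reject_deed → ¬inspect_request)) is O(inspect_request → reject_deed), and O(inspect_request) is already established, so O(reject_deed).
Premise 2, O(recuse_self → ¬reject_deed), contraposes to O(reject_deed → ¬recuse_self); with O(reject_deed) we get O(¬recuse_self).
Premise 5 is O(¬recuse_self → seal_prescription); since O(¬recuse_self), deontic closure gives O(seal_prescription).
So O(seal_prescription) holds — seal_prescription is obligatory. None of the other listed options is made obligatory by any chain of premises.

seal_prescription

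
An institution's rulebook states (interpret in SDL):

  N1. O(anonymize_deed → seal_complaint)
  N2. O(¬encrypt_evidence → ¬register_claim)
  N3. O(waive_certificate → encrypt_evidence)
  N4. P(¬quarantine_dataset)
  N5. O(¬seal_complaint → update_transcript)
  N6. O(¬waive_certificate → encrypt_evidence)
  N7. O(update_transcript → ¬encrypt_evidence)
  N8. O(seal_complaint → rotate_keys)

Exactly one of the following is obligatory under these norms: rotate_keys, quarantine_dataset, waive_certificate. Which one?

By case analysis on waive_certificate: premise 3 gives O(waive_certificate → encrypt_evidence) and premise 6 gives O(¬waive_certificate → encrypt_evidence), so O(encrypt_evidence) either way.
The contrapositive of premise 7 (O(update_transcript → ¬encrypt_evidence)) is O(encrypt_evidence → ¬update_transcript), and O(encrypt_evidence) is already established, so O(¬update_transcript).
The contrapositive of premise 5 (O(¬seal_complaint → update_transcript)) is O(¬update_transcript → seal_complaint), and O(¬update_transcript) is already established, so O(seal_complaint).
With premise 8, O(seal_complaint → rotate_keys), the K-axiom yields O(rotate_keys).
So O(rotate_keys) holds — rotate_keys is obligatory. None of the other listed options is made obligatory by any chain of premises.

rotate_keys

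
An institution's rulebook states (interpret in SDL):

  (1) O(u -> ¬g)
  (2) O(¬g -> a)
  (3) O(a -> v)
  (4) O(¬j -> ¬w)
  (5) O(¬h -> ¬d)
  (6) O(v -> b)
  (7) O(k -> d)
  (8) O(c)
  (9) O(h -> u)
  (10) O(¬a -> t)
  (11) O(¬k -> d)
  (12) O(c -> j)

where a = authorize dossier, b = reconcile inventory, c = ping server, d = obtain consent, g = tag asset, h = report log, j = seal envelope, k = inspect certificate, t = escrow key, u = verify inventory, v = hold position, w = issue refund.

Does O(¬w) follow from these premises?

Premise 4 is O(¬j -> ¬w), but O(¬j) is not derivable from the premises, so it does not yield O(¬w).
No other premise forces O(¬w). An ideal world satisfying every premise can still have ¬w false, so O(¬w) is not derivable.

No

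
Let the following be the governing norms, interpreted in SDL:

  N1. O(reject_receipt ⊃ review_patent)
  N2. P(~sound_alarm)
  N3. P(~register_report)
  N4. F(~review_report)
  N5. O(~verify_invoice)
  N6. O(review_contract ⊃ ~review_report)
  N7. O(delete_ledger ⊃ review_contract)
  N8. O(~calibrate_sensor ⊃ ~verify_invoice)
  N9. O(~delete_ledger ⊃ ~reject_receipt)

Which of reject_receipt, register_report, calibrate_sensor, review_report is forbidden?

reject_receipt

F(~review_report) at premise 4 means O(review_report).
The contrapositive of premise 6 (O(review_contract ⊃ ~review_report)) is O(review_report ⊃ ~review_contract), and O(review_report) is already established, so O(~review_contract).
Premise 7 is O(delete_ledger ⊃ review_contract); contrapositively O(~review_contract ⊃ ~delete_ledger). Since O(~review_contract) holds, K gives O(~delete_ledger).
Applying K to premise 9 (O(~delete_ledger ⊃ ~reject_receipt)) and O(~delete_ledger) yields O(~reject_receipt).
So O(~reject_receipt) holds, i.e. reject_receipt is forbidden. None of the other listed options is forbidden under the premises.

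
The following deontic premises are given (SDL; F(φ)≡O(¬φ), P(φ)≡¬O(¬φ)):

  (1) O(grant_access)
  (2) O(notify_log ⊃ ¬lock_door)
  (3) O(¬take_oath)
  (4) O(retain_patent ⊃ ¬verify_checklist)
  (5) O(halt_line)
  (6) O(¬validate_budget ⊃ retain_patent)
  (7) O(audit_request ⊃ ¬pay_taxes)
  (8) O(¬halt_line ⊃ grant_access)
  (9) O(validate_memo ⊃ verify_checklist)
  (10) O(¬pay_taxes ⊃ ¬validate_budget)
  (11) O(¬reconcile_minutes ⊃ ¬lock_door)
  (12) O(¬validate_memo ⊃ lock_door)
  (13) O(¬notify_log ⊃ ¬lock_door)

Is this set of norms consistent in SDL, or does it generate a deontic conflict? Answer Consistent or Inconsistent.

Premise 8 is O(¬halt_line ⊃ grant_access); even if O(grant_access) held, inferring O(¬halt_line) would be affirming the consequent — invalid.
So O(¬halt_line) is not derivable, and the apparent clash with O(halt_line) does not arise.
A world satisfying every obligation exists (e.g. audit_request=false, grant_access=true, halt_line=true, lock_door=false, notify_log=false, pay_taxes=true, reconcile_minutes=false, retain_patent=false, take_oath=false, validate_budget=true, validate_memo=true, verify_checklist=true); no atom is both obligatory and forbidden, so the set is consistent.

Consistent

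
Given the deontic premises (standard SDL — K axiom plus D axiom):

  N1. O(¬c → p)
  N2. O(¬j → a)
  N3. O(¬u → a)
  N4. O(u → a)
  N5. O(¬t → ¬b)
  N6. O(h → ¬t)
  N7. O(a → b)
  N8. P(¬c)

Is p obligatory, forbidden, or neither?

Premise 1 is O(¬c → p), but O(¬c) is not derivable from the premises (the permission P(¬c) asserts only ¬O(c), not O(¬c)), so it does not yield O(p).
No premise or chain of K-axiom applications forces O(p), and none forces O(¬p). So p is neither obligatory nor forbidden under these norms.

Neither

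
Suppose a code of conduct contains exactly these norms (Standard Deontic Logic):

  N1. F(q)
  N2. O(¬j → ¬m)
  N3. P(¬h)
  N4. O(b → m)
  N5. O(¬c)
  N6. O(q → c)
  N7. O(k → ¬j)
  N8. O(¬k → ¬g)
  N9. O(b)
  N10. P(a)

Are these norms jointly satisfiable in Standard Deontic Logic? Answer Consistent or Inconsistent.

Premise 6 is O(q → c), but O(q) is not derivable from the premises, so it does not yield O(c).
So O(c) is not derivable, and the apparent clash with O(¬c) does not arise.
A world satisfying every obligation exists (e.g. a=false, b=true, c=false, g=false, h=false, j=true, k=false, m=true, q=false); no atom is both obligatory and forbidden, so the set is consistent.

Consistent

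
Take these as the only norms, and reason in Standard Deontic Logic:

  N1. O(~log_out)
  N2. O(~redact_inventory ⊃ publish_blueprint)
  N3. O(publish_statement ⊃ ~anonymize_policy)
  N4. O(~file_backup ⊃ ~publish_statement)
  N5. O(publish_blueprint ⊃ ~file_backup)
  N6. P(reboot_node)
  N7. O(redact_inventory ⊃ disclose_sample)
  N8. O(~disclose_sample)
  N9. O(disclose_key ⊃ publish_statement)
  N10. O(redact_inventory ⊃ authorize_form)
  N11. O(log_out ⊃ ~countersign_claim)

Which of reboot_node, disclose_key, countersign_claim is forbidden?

disclose_key

Premise 8 states O(~disclose_sample) outright.
The contrapositive of premise 7 (O(redact_inventory ⊃ disclose_sample)) is O(~disclose_sample ⊃ ~redact_inventory), and O(~disclose_sample) is already established, so O(~redact_inventory).
With premise 2, O(~redact_inventory ⊃ publish_blueprint), the K-axiom yields O(publish_blueprint).
From O(publish_blueprint) and premise 5, O(publish_blueprint ⊃ ~file_backup), we obtain O(~file_backup).
With premise 4, O(~file_backup ⊃ ~publish_statement), the K-axiom yields O(~publish_statement).
Premise 9, O(disclose_key ⊃ publish_statement), contraposes to O(~publish_statement ⊃ ~disclose_key); with O(~publish_statement) we get O(~disclose_key).
So O(~disclose_key) holds, i.e. disclose_key is forbidden. None of the other listed options is forbidden under the premises.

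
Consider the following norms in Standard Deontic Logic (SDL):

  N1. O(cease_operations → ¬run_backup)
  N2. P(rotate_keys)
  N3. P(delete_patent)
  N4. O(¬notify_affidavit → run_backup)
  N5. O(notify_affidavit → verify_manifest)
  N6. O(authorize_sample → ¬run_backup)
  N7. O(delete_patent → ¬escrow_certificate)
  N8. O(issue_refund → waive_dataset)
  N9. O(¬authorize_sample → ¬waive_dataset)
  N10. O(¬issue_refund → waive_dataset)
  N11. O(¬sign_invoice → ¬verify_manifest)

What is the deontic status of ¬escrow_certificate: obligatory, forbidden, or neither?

Premise 7 is O(delete_patent → ¬escrow_certificate), but O(delete_patent) is not derivable from the premises (the permission P(delete_patent) asserts only ¬O(¬delete_patent), not O(delete_patent)), so it does not yield O(¬escrow_certificate).
No premise or chain of K-axiom applications forces O(¬escrow_certificate), and none forces O(escrow_certificate). So ¬escrow_certificate is neither obligatory nor forbidden under these norms.

Neither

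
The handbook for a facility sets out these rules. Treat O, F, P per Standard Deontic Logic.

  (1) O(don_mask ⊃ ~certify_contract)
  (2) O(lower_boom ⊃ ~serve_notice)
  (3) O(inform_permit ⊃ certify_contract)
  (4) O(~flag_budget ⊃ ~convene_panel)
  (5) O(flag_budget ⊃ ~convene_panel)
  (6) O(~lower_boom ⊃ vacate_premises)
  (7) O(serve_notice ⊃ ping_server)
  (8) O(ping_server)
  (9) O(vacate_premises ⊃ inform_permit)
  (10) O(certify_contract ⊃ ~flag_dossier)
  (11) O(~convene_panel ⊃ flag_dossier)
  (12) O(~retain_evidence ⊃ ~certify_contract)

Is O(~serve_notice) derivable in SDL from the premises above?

Yes

Premises 4 and 5 are O(~flag_budget ⊃ ~convene_panel) and O(flag_budget ⊃ ~convene_panel); every ideal world satisfies ~flag_budget or flag_budget, so in either case ~convene_panel holds — hence O(~convene_panel).
Applying K to premise 11 (O(~convene_panel ⊃ flag_dossier)) and O(~convene_panel) yields O(flag_dossier).
Premise 10, O(certify_contract ⊃ ~flag_dossier), contraposes to O(flag_dossier ⊃ ~certify_contract); with O(flag_dossier) we get O(~certify_contract).
Premise 3 is O(inform_permit ⊃ certify_contract); contrapositively O(~certify_contract ⊃ ~inform_permit). Since O(~certify_contract) holds, K gives O(~inform_permit).
Premise 9, O(vacate_premises ⊃ inform_permit), contraposes to O(~inform_permit ⊃ ~vacate_premises); with O(~inform_permit) we get O(~vacate_premises).
Premise 6 is O(~lower_boom ⊃ vacate_premises); contrapositively O(~vacate_premises ⊃ lower_boom). Since O(~vacate_premises) holds, K gives O(lower_boom).
Applying K to premise 2 (O(lower_boom ⊃ ~serve_notice)) and O(lower_boom) yields O(~serve_notice).
Premises 1, 7, 8, 12 do not contribute to this derivation.
So O(~serve_notice) follows.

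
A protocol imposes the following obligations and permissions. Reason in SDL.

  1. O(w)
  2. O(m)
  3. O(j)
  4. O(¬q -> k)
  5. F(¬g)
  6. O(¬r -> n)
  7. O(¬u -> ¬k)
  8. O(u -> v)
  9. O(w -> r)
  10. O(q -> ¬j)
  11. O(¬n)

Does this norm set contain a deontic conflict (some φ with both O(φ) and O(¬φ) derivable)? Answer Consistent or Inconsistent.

Premise 6 is O(¬r -> n), but O(¬r) is not derivable from the premises, so it does not yield O(n).
So O(n) is not derivable, and the apparent clash with O(¬n) does not arise.
A world satisfying every obligation exists (e.g. g=true, j=true, k=true, m=true, n=false, q=false, r=true, u=true, v=true, w=true); no atom is both obligatory and forbidden, so the set is consistent.

Consistent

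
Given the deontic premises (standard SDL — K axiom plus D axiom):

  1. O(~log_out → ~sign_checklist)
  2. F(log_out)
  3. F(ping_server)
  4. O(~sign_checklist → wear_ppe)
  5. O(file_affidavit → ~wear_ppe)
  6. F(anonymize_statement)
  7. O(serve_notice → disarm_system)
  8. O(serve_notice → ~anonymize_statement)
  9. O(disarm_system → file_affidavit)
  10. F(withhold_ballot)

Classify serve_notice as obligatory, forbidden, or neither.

F(log_out) at premise 2 means O(~log_out).
With premise 1, O(~log_out → ~sign_checklist), the K-axiom yields O(~sign_checklist).
From O(~sign_checklist) and premise 4, O(~sign_checklist → wear_ppe), we obtain O(wear_ppe).
Premise 5, O(file_affidavit → ~wear_ppe), contraposes to O(wear_ppe → ~file_affidavit); with O(wear_ppe) we get O(~file_affidavit).
Premise 9 is O(disarm_system → file_affidavit); contrapositively O(~file_affidavit → ~disarm_system). Since O(~file_affidavit) holds, K gives O(~disarm_system).
The contrapositive of premise 7 (O(serve_notice → disarm_system)) is O(~disarm_system → ~serve_notice), and O(~disarm_system) is already established, so O(~serve_notice).
Premises 3, 6, 8, 10 do not contribute to this derivation.
Thus O(~serve_notice), which is F(serve_notice): serve_notice is forbidden.

Forbidden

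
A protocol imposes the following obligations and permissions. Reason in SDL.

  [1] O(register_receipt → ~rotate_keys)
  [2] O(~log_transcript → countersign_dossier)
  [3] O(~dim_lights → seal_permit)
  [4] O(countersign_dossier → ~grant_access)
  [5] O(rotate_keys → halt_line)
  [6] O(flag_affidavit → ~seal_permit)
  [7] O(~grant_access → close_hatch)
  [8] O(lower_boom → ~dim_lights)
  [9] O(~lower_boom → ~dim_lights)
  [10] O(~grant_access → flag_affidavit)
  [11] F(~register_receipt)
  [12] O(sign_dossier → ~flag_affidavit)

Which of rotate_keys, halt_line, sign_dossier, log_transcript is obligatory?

log_transcript

Premises 9 and 8 are O(~lower_boom → ~dim_lights) and O(lower_boom → ~dim_lights); every ideal world satisfies ~lower_boom or lower_boom, so in either case ~dim_lights holds — hence O(~dim_lights).
From O(~dim_lights) and premise 3, O(~dim_lights → seal_permit), we obtain O(seal_permit).
The contrapositive of premise 6 (O(flag_affidavit → ~seal_permit)) is O(seal_permit → ~flag_affidavit), and O(seal_permit) is already established, so O(~flag_affidavit).
Premise 10 is O(~grant_access → flag_affidavit); contrapositively O(~flag_affidavit → grant_access). Since O(~flag_affidavit) holds, K gives O(grant_access).
The contrapositive of premise 4 (O(countersign_dossier → ~grant_access)) is O(grant_access → ~countersign_dossier), and O(grant_access) is already established, so O(~countersign_dossier).
The contrapositive of premise 2 (O(~log_transcript → countersign_dossier)) is O(~countersign_dossier → log_transcript), and O(~countersign_dossier) is already established, so O(log_transcript).
So O(log_transcript) holds — log_transcript is obligatory. None of the other listed options is made obligatory by any chain of premises.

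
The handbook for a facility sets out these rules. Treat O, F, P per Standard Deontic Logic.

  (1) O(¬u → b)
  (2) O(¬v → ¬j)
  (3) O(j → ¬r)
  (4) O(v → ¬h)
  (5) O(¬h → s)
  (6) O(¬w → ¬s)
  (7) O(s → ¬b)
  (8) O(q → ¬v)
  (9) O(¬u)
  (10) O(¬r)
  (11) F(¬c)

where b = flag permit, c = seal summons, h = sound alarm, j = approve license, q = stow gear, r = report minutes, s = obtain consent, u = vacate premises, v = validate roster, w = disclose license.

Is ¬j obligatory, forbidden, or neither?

Premise 9 states O(¬u) outright.
Applying K to premise 1 (O(¬u → b)) and O(¬u) yields O(b).
Premise 7, O(s → ¬b), contraposes to O(b → ¬s); with O(b) we get O(¬s).
The contrapositive of premise 5 (O(¬h → s)) is O(¬s → h), and O(¬s) is already established, so O(h).
Premise 4, O(v → ¬h), contraposes to O(h → ¬v); with O(h) we get O(¬v).
From O(¬v) and premise 2, O(¬v → ¬j), we obtain O(¬j).
Premises 3, 6, 8, 10, 11 do not contribute to this derivation.
Hence ¬j is obligatory.

Obligatory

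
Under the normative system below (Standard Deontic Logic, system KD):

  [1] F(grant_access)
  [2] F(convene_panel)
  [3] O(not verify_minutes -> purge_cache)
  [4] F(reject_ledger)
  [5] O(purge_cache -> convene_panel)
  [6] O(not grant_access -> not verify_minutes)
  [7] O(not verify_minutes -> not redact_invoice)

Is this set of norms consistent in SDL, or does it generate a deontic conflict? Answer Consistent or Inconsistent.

F(convene_panel) at premise 2 means O(not convene_panel).
The contrapositive of premise 5 (O(purge_cache -> convene_panel)) is O(not convene_panel -> not purge_cache), and O(not convene_panel) is already established, so O(not purge_cache).
Premise 3 is O(not verify_minutes -> purge_cache); contrapositively O(not purge_cache -> verify_minutes). Since O(not purge_cache) holds, K gives O(verify_minutes).
Premise 6 is O(not grant_access -> not verify_minutes); contrapositively O(verify_minutes -> grant_access). Since O(verify_minutes) holds, K gives O(grant_access).
But premise 1, F(grant_access), means O(not grant_access).
We now have both O(grant_access) and O(not grant_access) — grant_access is simultaneously obligatory and forbidden, violating the D-axiom.

Inconsistent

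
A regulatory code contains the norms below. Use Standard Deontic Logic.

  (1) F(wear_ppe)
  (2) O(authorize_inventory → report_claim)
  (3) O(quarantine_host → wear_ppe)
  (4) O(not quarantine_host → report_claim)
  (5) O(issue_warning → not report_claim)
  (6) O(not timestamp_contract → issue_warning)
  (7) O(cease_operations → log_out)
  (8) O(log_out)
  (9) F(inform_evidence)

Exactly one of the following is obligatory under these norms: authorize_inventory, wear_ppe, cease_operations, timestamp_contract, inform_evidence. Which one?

Premise 1, F(wear_ppe), is equivalent to O(not wear_ppe).
Premise 3, O(quarantine_host → wear_ppe), contraposes to O(not wear_ppe → not quarantine_host); with O(not wear_ppe) we get O(not quarantine_host).
From O(not quarantine_host) and premise 4, O(not quarantine_host → report_claim), we obtain O(report_claim).
Premise 5 is O(issue_warning → not report_claim); contrapositively O(report_claim → not issue_warning). Since O(report_claim) holds, K gives O(not issue_warning).
Premise 6, O(not timestamp_contract → issue_warning), contraposes to O(not issue_warning → timestamp_contract); with O(not issue_warning) we get O(timestamp_contract).
So O(timestamp_contract) holds — timestamp_contract is obligatory. None of the other listed options is made obligatory by any chain of premises.

timestamp_contract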